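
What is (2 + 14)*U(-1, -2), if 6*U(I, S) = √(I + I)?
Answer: 8*I*√2/3 ≈ 3.7712*I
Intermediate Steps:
U(I, S) = √2*√I/6 (U(I, S) = √(I + I)/6 = √(2*I)/6 = (√2*√I)/6 = √2*√I/6)
(2 + 14)*U(-1, -2) = (2 + 14)*(√2*√(-1)/6) = 16*(√2*I/6) = 16*(I*√2/6) = 8*I*√2/3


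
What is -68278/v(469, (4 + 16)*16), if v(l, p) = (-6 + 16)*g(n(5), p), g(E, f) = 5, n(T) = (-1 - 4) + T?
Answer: -34139/25 ≈ -1365.6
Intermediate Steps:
n(T) = -5 + T
v(l, p) = 50 (v(l, p) = (-6 + 16)*5 = 10*5 = 50)
-68278/v(469, (4 + 16)*16) = -68278/50 = -68278*1/50 = -34139/25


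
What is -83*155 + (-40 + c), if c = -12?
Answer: -12917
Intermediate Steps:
-83*155 + (-40 + c) = -83*155 + (-40 - 12) = -12865 - 52 = -12917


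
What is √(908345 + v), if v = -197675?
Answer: √710670 ≈ 843.01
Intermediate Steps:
√(908345 + v) = √(908345 - 197675) = √710670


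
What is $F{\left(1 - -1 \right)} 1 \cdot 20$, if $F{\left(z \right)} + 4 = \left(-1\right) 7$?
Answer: $-220$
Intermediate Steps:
$F{\left(z \right)} = -11$ ($F{\left(z \right)} = -4 - 7 = -11$)
$F{\left(1 - -1 \right)} 1 \cdot 20 = \left(-11\right) 1 \cdot 20 = \left(-11\right) 20 = -220$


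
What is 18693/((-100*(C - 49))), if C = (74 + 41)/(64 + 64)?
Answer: 598176/153925 ≈ 3.8862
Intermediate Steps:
C = 115/128 ≈ 0.89844
18693/((-100*(C - 49))) = 18693/((-100*(115/128 - 49))) = 18693/((-100*(-6157/128))) = 18693/(153925/32) = 18693*(32/153925) = 598176/153925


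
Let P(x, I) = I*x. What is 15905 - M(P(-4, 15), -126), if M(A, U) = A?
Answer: 15965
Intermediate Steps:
15905 - M(P(-4, 15), -126) = 15905 - 15*(-4) = 15905 - 1*(-60) = 15905 + 60 = 15965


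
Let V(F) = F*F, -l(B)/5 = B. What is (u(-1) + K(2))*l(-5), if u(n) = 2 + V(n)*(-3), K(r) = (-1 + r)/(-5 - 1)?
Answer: -175/6 ≈ -29.167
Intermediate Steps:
l(B) = -5*B
V(F) = F**2
K(r) = 1/6 - r/6 (K(r) = (-1 + r)/(-6) = (-1 + r)*(-1/6) = 1/6 - r/6)
u(n) = 2 - 3*n**2 (u(n) = 2 + n**2*(-3) = 2 - 3*n**2)
(u(-1) + K(2))*l(-5) = ((2 - 3*(-1)**2) + (1/6 - 1/6*2))*(-5*(-5)) = ((2 - 3*1) + (1/6 - 1/3))*25 = ((2 - 3) - 1/6)*25 = (-1 - 1/6)*25 = -7/6*25 = -175/6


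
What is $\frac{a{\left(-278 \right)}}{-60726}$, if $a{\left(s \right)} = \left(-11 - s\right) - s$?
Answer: $- \frac{545}{60726} \approx -0.0089747$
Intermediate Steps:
$a{\left(s \right)} = -11 - 2 s$
$\frac{a{\left(-278 \right)}}{-60726} = \frac{-11 - -556}{-60726} = \left(-11 + 556\right) \left(- \frac{1}{60726}\right) = 545 \left(- \frac{1}{60726}\right) = - \frac{545}{60726}$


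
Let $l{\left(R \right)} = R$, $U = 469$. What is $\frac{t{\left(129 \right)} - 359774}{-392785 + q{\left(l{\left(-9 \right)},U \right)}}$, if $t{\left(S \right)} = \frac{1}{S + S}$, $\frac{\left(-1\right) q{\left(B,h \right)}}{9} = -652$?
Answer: $\frac{92821691}{99824586} \approx 0.92985$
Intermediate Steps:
$q{\left(B,h \right)} = 5868$ ($q{\left(B,h \right)} = \left(-9\right) \left(-652\right) = 5868$)
$t{\left(S \right)} = \frac{1}{2 S}$
$\frac{t{\left(129 \right)} - 359774}{-392785 + q{\left(l{\left(-9 \right)},U \right)}} = \frac{\frac{1}{2 \cdot 129} - 359774}{-392785 + 5868} = \frac{\frac{1}{2} \cdot \frac{1}{129} - 359774}{-386917} = \left(\frac{1}{258} - 359774\right) \left(- \frac{1}{386917}\right) = \left(- \frac{92821691}{258}\right) \left(- \frac{1}{386917}\right) = \frac{92821691}{99824586}$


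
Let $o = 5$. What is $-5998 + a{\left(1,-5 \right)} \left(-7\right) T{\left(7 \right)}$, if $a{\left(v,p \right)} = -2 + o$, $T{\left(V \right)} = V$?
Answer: $-6145$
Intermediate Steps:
$a{\left(v,p \right)} = 3$ ($a{\left(v,p \right)} = -2 + 5 = 3$)
$-5998 + a{\left(1,-5 \right)} \left(-7\right) T{\left(7 \right)} = -5998 + 3 \left(-7\right) 7 = -5998 - 147 = -6145$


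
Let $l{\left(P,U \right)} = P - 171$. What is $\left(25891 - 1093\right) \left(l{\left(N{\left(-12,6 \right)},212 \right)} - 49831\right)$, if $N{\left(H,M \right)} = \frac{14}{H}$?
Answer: $-1239978527$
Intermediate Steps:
$l{\left(P,U \right)} = -171 + P$
$\left(25891 - 1093\right) \left(l{\left(N{\left(-12,6 \right)},212 \right)} - 49831\right) = \left(25891 - 1093\right) \left(\left(-171 + \frac{14}{-12}\right) - 49831\right) = 24798 \left(\left(-171 + 14 \left(- \frac{1}{12}\right)\right) - 49831\right) = 24798 \left(\left(-171 - \frac{7}{6}\right) - 49831\right) = 24798 \left(- \frac{1033}{6} - 49831\right) = 24798 \left(- \frac{300019}{6}\right) = -1239978527$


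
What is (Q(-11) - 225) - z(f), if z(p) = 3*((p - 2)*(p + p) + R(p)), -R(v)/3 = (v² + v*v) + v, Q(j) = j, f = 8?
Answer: 700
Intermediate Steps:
R(v) = -6*v² - 3*v (R(v) = -3*((v² + v*v) + v) = -3*((v² + v²) + v) = -3*(2*v² + v) = -3*(v + 2*v²) = -6*v² - 3*v)
z(p) = -9*p*(1 + 2*p) + 6*p*(-2 + p) (z(p) = 3*((p - 2)*(p + p) - 3*p*(1 + 2*p)) = 3*((-2 + p)*(2*p) - 3*p*(1 + 2*p)) = 3*(2*p*(-2 + p) - 3*p*(1 + 2*p)) = 3*(-3*p*(1 + 2*p) + 2*p*(-2 + p)) = -9*p*(1 + 2*p) + 6*p*(-2 + p))
(Q(-11) - 225) - z(f) = (-11 - 225) - 3*8*(-7 - 4*8) = -236 - 3*8*(-7 - 32) = -236 - 3*8*(-39) = -236 - 1*(-936) = -236 + 936 = 700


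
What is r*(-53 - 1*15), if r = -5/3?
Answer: 340/3 ≈ 113.33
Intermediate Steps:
r = -5/3 (r = -5*⅓ = -5/3 ≈ -1.6667)
r*(-53 - 1*15) = -5*(-53 - 1*15)/3 = -5*(-53 - 15)/3 = -5/3*(-68) = 340/3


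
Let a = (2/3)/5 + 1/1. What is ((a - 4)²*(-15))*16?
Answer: -29584/15 ≈ -1972.3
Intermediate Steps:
a = 17/15 (a = (2*(⅓))*(⅕) + 1*1 = (⅔)*(⅕) + 1 = 2/15 + 1 = 17/15 ≈ 1.1333)
((a - 4)²*(-15))*16 = ((17/15 - 4)²*(-15))*16 = ((-43/15)²*(-15))*16 = ((1849/225)*(-15))*16 = -1849/15*16 = -29584/15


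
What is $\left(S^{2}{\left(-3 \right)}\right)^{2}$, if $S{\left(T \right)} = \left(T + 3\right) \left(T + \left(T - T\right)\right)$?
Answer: $0$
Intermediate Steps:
$S{\left(T \right)} = T \left(3 + T\right)$ ($S{\left(T \right)} = \left(3 + T\right) \left(T + 0\right) = \left(3 + T\right) T = T \left(3 + T\right)$)
$\left(S^{2}{\left(-3 \right)}\right)^{2} = \left(\left(- 3 \left(3 - 3\right)\right)^{2}\right)^{2} = \left(\left(\left(-3\right) 0\right)^{2}\right)^{2} = \left(0^{2}\right)^{2} = 0^{2} = 0$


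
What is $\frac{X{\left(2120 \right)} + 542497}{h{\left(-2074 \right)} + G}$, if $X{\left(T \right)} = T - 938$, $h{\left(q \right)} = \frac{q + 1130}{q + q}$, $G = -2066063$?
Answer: $- \frac{563795123}{2142507095} \approx -0.26315$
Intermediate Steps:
$h{\left(q \right)} = \frac{1130 + q}{2 q}$
$X{\left(T \right)} = -938 + T$
$\frac{X{\left(2120 \right)} + 542497}{h{\left(-2074 \right)} + G} = \frac{\left(-938 + 2120\right) + 542497}{\frac{1130 - 2074}{2 \left(-2074\right)} - 2066063} = \frac{1182 + 542497}{\frac{1}{2} \left(- \frac{1}{2074}\right) \left(-944\right) - 2066063} = \frac{543679}{\frac{236}{1037} - 2066063} = \frac{543679}{- \frac{2142507095}{1037}} = 543679 \left(- \frac{1037}{2142507095}\right) = - \frac{563795123}{2142507095}$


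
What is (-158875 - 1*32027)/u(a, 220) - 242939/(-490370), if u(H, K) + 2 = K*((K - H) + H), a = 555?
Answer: -40927426009/11866463630 ≈ -3.4490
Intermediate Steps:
u(H, K) = -2 + K**2 (u(H, K) = -2 + K*((K - H) + H) = -2 + K*K = -2 + K**2)
(-158875 - 1*32027)/u(a, 220) - 242939/(-490370) = (-158875 - 1*32027)/(-2 + 220**2) - 242939/(-490370) = (-158875 - 32027)/(-2 + 48400) - 242939*(-1/490370) = -190902/48398 + 242939/490370 = -190902*1/48398 + 242939/490370 = -95451/24199 + 242939/490370 = -40927426009/11866463630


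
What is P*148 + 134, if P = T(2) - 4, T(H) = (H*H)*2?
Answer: 726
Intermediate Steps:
T(H) = 2*H**2 (T(H) = H**2*2 = 2*H**2)
P = 4 (P = 2*2**2 - 4 = 2*4 - 4 = 8 - 4 = 4)
P*148 + 134 = 4*148 + 134 = 592 + 134 = 726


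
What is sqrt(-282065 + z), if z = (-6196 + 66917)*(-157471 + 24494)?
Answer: I*sqrt(8074778482) ≈ 89860.0*I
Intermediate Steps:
z = -8074496417 (z = 60721*(-132977) = -8074496417)
sqrt(-282065 + z) = sqrt(-282065 - 8074496417) = sqrt(-8074778482) = I*sqrt(8074778482)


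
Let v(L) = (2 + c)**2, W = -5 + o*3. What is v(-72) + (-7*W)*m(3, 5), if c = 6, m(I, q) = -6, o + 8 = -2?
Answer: -1406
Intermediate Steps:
o = -10 (o = -8 - 2 = -10)
W = -35 (W = -5 - 10*3 = -5 - 30 = -35)
v(L) = 64 (v(L) = (2 + 6)**2 = 8**2 = 64)
v(-72) + (-7*W)*m(3, 5) = 64 - 7*(-35)*(-6) = 64 + 245*(-6) = 64 - 1470 = -1406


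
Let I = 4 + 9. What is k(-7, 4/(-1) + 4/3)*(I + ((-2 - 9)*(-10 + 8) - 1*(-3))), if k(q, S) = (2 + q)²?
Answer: 950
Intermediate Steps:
I = 13
k(-7, 4/(-1) + 4/3)*(I + ((-2 - 9)*(-10 + 8) - 1*(-3))) = (2 - 7)²*(13 + ((-2 - 9)*(-10 + 8) - 1*(-3))) = (-5)²*(13 + (-11*(-2) + 3)) = 25*(13 + (22 + 3)) = 25*(13 + 25) = 25*38 = 950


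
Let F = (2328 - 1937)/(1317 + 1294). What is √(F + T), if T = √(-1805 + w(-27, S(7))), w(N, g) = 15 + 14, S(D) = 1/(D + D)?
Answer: √(1020901 + 27269284*I*√111)/2611 ≈ 4.5985 + 4.5822*I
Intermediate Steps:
S(D) = 1/(2*D)
w(N, g) = 29
F = 391/2611 ≈ 0.14975
T = 4*I*√111 (T = √(-1805 + 29) = √(-1776) = 4*I*√111 ≈ 42.143*I)
√(F + T) = √(391/2611 + 4*I*√111)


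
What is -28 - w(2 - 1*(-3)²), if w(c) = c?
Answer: -21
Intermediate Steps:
-28 - w(2 - 1*(-3)²) = -28 - (2 - 1*(-3)²) = -28 - (2 - 1*9) = -28 - (2 - 9) = -28 - 1*(-7) = -28 + 7 = -21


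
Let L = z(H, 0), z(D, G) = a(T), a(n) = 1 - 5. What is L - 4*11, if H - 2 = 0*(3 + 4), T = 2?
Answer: -48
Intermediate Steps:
a(n) = -4
H = 2 (H = 2 + 0*(3 + 4) = 2 + 0*7 = 2 + 0 = 2)
z(D, G) = -4
L = -4
L - 4*11 = -4 - 4*11 = -4 - 44 = -48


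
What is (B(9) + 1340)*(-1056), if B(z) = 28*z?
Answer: -1681152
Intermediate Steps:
(B(9) + 1340)*(-1056) = (28*9 + 1340)*(-1056) = (252 + 1340)*(-1056) = 1592*(-1056) = -1681152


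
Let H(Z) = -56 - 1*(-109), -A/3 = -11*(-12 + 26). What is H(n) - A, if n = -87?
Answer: -409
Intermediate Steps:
A = 462 (A = -(-33)*(-12 + 26) = -(-33)*14 = -3*(-154) = 462)
H(Z) = 53 (H(Z) = -56 + 109 = 53)
H(n) - A = 53 - 1*462 = 53 - 462 = -409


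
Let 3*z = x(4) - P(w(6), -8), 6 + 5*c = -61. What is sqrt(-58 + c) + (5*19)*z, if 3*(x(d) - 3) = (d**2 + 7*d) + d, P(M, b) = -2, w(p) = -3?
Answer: 665 + I*sqrt(1785)/5 ≈ 665.0 + 8.4499*I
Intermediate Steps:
c = -67/5 (c = -6/5 + (1/5)*(-61) = -6/5 - 61/5 = -67/5 ≈ -13.400)
x(d) = 3 + d**2/3 + 8*d/3 (x(d) = 3 + ((d**2 + 7*d) + d)/3 = 3 + (d**2 + 8*d)/3 = 3 + (d**2/3 + 8*d/3) = 3 + d**2/3 + 8*d/3)
z = 7 (z = ((3 + (1/3)*4**2 + (8/3)*4) - 1*(-2))/3 = ((3 + (1/3)*16 + 32/3) + 2)/3 = ((3 + 16/3 + 32/3) + 2)/3 = (19 + 2)/3 = (1/3)*21 = 7)
sqrt(-58 + c) + (5*19)*z = sqrt(-58 - 67/5) + (5*19)*7 = sqrt(-357/5) + 95*7 = I*sqrt(1785)/5 + 665 = 665 + I*sqrt(1785)/5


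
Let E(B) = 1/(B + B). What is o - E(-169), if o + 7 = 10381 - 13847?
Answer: -1173873/338 ≈ -3473.0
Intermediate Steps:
E(B) = 1/(2*B)
o = -3473 (o = -7 + (10381 - 13847) = -7 - 3466 = -3473)
o - E(-169) = -3473 - 1/(2*(-169)) = -3473 - (-1)/(2*169) = -3473 - 1*(-1/338) = -3473 + 1/338 = -1173873/338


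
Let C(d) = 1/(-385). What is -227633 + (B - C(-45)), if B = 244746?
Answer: 6588506/385 ≈ 17113.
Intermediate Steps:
C(d) = -1/385
-227633 + (B - C(-45)) = -227633 + (244746 - 1*(-1/385)) = -227633 + (244746 + 1/385) = -227633 + 94227211/385 = 6588506/385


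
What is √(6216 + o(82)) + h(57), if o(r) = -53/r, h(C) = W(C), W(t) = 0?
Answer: √41792038/82 ≈ 78.838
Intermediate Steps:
h(C) = 0
√(6216 + o(82)) + h(57) = √(6216 - 53/82) + 0 = √(509659/82) + 0 = √41792038/82 + 0 = √41792038/82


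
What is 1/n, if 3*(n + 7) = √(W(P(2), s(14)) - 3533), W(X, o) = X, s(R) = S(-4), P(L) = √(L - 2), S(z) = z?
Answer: -63/3974 - 3*I*√3533/3974 ≈ -0.015853 - 0.044871*I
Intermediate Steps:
P(L) = √(-2 + L)
s(R) = -4
n = -7 + I*√3533/3 (n = -7 + √(√(-2 + 2) - 3533)/3 = -7 + √(√0 - 3533)/3 = -7 + √(0 - 3533)/3 = -7 + √(-3533)/3 = -7 + (I*√3533)/3 = -7 + I*√3533/3 ≈ -7.0 + 19.813*I)
1/n = 1/(-7 + I*√3533/3)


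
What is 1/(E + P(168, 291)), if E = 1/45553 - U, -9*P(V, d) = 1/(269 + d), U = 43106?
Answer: -229587120/9896582435233 ≈ -2.3199e-5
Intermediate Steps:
P(V, d) = -1/(9*(269 + d))
E = -1963607617/45553 (E = 1/45553 - 1*43106 = 1/45553 - 43106 = -1963607617/45553 ≈ -43106.)
1/(E + P(168, 291)) = 1/(-1963607617/45553 - 1/(2421 + 9*291)) = 1/(-1963607617/45553 - 1/(2421 + 2619)) = 1/(-1963607617/45553 - 1/5040) = 1/(-9896582435233/229587120) = -229587120/9896582435233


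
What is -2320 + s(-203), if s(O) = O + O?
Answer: -2726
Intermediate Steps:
s(O) = 2*O
-2320 + s(-203) = -2320 + 2*(-203) = -2320 - 406 = -2726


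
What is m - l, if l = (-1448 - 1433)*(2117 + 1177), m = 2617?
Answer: 9492631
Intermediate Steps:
l = -9490014 (l = -2881*3294 = -9490014)
m - l = 2617 - 1*(-9490014) = 2617 + 9490014 = 9492631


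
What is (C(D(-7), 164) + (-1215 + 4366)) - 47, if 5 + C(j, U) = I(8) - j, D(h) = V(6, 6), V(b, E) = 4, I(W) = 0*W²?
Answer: 3095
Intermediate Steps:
I(W) = 0
D(h) = 4
C(j, U) = -5 - j (C(j, U) = -5 + (0 - j) = -5 - j)
(C(D(-7), 164) + (-1215 + 4366)) - 47 = ((-5 - 1*4) + (-1215 + 4366)) - 47 = ((-5 - 4) + 3151) - 47 = (-9 + 3151) - 47 = 3142 - 47 = 3095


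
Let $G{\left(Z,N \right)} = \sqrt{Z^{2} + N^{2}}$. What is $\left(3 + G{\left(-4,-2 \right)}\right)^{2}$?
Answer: $29 + 12 \sqrt{5} \approx 55.833$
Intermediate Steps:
$G{\left(Z,N \right)} = \sqrt{N^{2} + Z^{2}}$
$\left(3 + G{\left(-4,-2 \right)}\right)^{2} = \left(3 + \sqrt{\left(-2\right)^{2} + \left(-4\right)^{2}}\right)^{2} = \left(3 + \sqrt{4 + 16}\right)^{2} = \left(3 + \sqrt{20}\right)^{2} = \left(3 + 2 \sqrt{5}\right)^{2}$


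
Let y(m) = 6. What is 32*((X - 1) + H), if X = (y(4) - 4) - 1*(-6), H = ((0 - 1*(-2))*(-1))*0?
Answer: 224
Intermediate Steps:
H = 0 (H = ((0 + 2)*(-1))*0 = (2*(-1))*0 = -2*0 = 0)
X = 8 (X = (6 - 4) - 1*(-6) = 2 + 6 = 8)
32*((X - 1) + H) = 32*((8 - 1) + 0) = 32*(7 + 0) = 32*7 = 224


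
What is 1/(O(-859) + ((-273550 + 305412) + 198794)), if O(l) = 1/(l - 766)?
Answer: 1625/374815999 ≈ 4.3355e-6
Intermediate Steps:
O(l) = 1/(-766 + l)
1/(O(-859) + ((-273550 + 305412) + 198794)) = 1/(1/(-766 - 859) + ((-273550 + 305412) + 198794)) = 1/(1/(-1625) + (31862 + 198794)) = 1/(-1/1625 + 230656) = 1/(374815999/1625) = 1625/374815999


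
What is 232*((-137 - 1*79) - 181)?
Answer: -92104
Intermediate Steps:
232*((-137 - 1*79) - 181) = 232*((-137 - 79) - 181) = 232*(-216 - 181) = 232*(-397) = -92104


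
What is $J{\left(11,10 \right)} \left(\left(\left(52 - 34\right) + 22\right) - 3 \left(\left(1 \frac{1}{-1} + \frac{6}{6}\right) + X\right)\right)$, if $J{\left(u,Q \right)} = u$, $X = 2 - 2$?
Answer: $440$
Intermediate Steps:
$X = 0$
$J{\left(11,10 \right)} \left(\left(\left(52 - 34\right) + 22\right) - 3 \left(\left(1 \frac{1}{-1} + \frac{6}{6}\right) + X\right)\right) = 11 \left(\left(\left(52 - 34\right) + 22\right) - 3 \left(\left(1 \frac{1}{-1} + \frac{6}{6}\right) + 0\right)\right) = 11 \left(\left(18 + 22\right) - 3 \left(\left(1 \left(-1\right) + 6 \cdot \frac{1}{6}\right) + 0\right)\right) = 11 \left(40 - 3 \left(\left(-1 + 1\right) + 0\right)\right) = 11 \left(40 - 3 \left(0 + 0\right)\right) = 11 \left(40 - 0\right) = 11 \left(40 + 0\right) = 11 \cdot 40 = 440$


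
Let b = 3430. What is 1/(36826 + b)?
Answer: 1/40256 ≈ 2.4841e-5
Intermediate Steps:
1/(36826 + b) = 1/(36826 + 3430) = 1/40256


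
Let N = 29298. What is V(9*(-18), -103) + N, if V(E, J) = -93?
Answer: 29205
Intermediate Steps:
V(9*(-18), -103) + N = -93 + 29298 = 29205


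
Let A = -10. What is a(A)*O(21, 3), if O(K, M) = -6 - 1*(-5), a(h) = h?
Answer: 10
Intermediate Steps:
O(K, M) = -1 (O(K, M) = -6 + 5 = -1)
a(A)*O(21, 3) = -10*(-1) = 10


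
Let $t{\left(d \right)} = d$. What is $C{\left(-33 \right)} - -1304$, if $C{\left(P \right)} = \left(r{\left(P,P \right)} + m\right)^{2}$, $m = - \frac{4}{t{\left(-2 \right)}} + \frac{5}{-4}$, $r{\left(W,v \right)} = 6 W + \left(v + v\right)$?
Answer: $\frac{1129673}{16} \approx 70605.0$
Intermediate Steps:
$r{\left(W,v \right)} = 2 v + 6 W$ ($r{\left(W,v \right)} = 6 W + 2 v = 2 v + 6 W$)
$m = \frac{3}{4}$ ($m = - \frac{4}{-2} + \frac{5}{-4} = \left(-4\right) \left(- \frac{1}{2}\right) + 5 \left(- \frac{1}{4}\right) = 2 - \frac{5}{4} = \frac{3}{4} \approx 0.75$)
$C{\left(P \right)} = \left(\frac{3}{4} + 8 P\right)^{2}$ ($C{\left(P \right)} = \left(\left(2 P + 6 P\right) + \frac{3}{4}\right)^{2} = \left(8 P + \frac{3}{4}\right)^{2} = \left(\frac{3}{4} + 8 P\right)^{2}$)
$C{\left(-33 \right)} - -1304 = \frac{\left(3 + 32 \left(-33\right)\right)^{2}}{16} - -1304 = \frac{\left(3 - 1056\right)^{2}}{16} + 1304 = \frac{\left(-1053\right)^{2}}{16} + 1304 = \frac{1}{16} \cdot 1108809 + 1304 = \frac{1108809}{16} + 1304 = \frac{1129673}{16}$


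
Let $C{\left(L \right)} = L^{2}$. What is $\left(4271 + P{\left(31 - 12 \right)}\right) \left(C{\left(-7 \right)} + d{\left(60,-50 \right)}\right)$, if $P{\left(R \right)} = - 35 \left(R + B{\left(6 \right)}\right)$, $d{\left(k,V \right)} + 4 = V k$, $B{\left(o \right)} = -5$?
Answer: $-11172855$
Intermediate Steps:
$d{\left(k,V \right)} = -4 + V k$
$P{\left(R \right)} = 175 - 35 R$ ($P{\left(R \right)} = - 35 \left(R - 5\right) = - 35 \left(-5 + R\right) = 175 - 35 R$)
$\left(4271 + P{\left(31 - 12 \right)}\right) \left(C{\left(-7 \right)} + d{\left(60,-50 \right)}\right) = \left(4271 + \left(175 - 35 \left(31 - 12\right)\right)\right) \left(\left(-7\right)^{2} - 3004\right) = \left(4271 + \left(175 - 665\right)\right) \left(49 - 3004\right) = \left(4271 - 490\right) \left(-2955\right) = 3781 \left(-2955\right) = -11172855$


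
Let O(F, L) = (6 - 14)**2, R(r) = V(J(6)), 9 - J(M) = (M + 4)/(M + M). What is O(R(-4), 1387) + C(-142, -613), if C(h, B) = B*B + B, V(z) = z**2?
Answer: 375220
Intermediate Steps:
J(M) = 9 - (4 + M)/(2*M) (J(M) = 9 - (M + 4)/(M + M) = 9 - (4 + M)/(2*M))
C(h, B) = B + B**2 (C(h, B) = B**2 + B = B + B**2)
R(r) = 2401/36 (R(r) = (17/2 - 2/6)**2 = (17/2 - 2*1/6)**2 = (17/2 - 1/3)**2 = (49/6)**2 = 2401/36)
O(F, L) = 64 (O(F, L) = (-8)**2 = 64)
O(R(-4), 1387) + C(-142, -613) = 64 - 613*(1 - 613) = 64 - 613*(-612) = 64 + 375156 = 375220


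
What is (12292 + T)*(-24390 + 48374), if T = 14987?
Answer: 654259536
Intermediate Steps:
(12292 + T)*(-24390 + 48374) = (12292 + 14987)*(-24390 + 48374) = 27279*23984 = 654259536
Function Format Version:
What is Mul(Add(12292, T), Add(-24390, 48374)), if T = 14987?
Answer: 654259536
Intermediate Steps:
Mul(Add(12292, T), Add(-24390, 48374)) = Mul(Add(12292, 14987), Add(-24390, 48374)) = Mul(27279, 23984) = 654259536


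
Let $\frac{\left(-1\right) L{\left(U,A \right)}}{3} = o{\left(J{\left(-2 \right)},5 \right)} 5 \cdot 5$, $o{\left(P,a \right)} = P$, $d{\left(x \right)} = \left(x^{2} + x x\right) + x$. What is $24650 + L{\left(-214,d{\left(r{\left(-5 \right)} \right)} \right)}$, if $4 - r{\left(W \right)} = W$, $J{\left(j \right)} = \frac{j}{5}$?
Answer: $24680$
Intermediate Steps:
$J{\left(j \right)} = \frac{j}{5}$ ($J{\left(j \right)} = j \frac{1}{5} = \frac{j}{5}$)
$r{\left(W \right)} = 4 - W$
$d{\left(x \right)} = x + 2 x^{2}$ ($d{\left(x \right)} = \left(x^{2} + x^{2}\right) + x = 2 x^{2} + x = x + 2 x^{2}$)
$L{\left(U,A \right)} = 30$ ($L{\left(U,A \right)} = - 3 \cdot \frac{1}{5} \left(-2\right) 5 \cdot 5 = - 3 \left(- \frac{2}{5}\right) 5 \cdot 5 = - 3 \left(\left(-2\right) 5\right) = \left(-3\right) \left(-10\right) = 30$)
$24650 + L{\left(-214,d{\left(r{\left(-5 \right)} \right)} \right)} = 24650 + 30 = 24680$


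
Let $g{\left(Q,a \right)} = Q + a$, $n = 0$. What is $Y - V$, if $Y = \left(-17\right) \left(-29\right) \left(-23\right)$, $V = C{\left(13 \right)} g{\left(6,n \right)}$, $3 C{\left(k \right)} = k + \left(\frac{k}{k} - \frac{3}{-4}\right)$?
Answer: $- \frac{22737}{2} \approx -11369.0$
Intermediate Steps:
$C{\left(k \right)} = \frac{7}{12} + \frac{k}{3}$ ($C{\left(k \right)} = \frac{k + \left(\frac{k}{k} - \frac{3}{-4}\right)}{3} = \frac{k + \left(1 - - \frac{3}{4}\right)}{3} = \frac{k + \left(1 + \frac{3}{4}\right)}{3} = \frac{k + \frac{7}{4}}{3} = \frac{\frac{7}{4} + k}{3} = \frac{7}{12} + \frac{k}{3}$)
$V = \frac{59}{2}$ ($V = \left(\frac{7}{12} + \frac{1}{3} \cdot 13\right) \left(6 + 0\right) = \left(\frac{7}{12} + \frac{13}{3}\right) 6 = \frac{59}{12} \cdot 6 = \frac{59}{2} \approx 29.5$)
$Y = -11339$ ($Y = 493 \left(-23\right) = -11339$)
$Y - V = -11339 - \frac{59}{2} = - \frac{22737}{2}$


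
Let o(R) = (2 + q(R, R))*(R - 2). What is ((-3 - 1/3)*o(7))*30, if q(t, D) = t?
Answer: -4500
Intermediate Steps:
o(R) = (-2 + R)*(2 + R) (o(R) = (2 + R)*(R - 2) = (2 + R)*(-2 + R) = (-2 + R)*(2 + R))
((-3 - 1/3)*o(7))*30 = ((-3 - 1/3)*(-4 + 7²))*30 = ((-3 + (⅓)*(-1))*(-4 + 49))*30 = ((-3 - ⅓)*45)*30 = -10/3*45*30 = -150*30 = -4500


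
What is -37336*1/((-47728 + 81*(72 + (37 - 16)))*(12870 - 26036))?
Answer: -18668/264603685 ≈ -7.0551e-5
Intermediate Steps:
-37336*1/((-47728 + 81*(72 + (37 - 16)))*(12870 - 26036)) = -37336*(-1/(13166*(-47728 + 81*(72 + 21)))) = -37336*(-1/(13166*(-47728 + 81*93))) = -37336*(-1/(13166*(-47728 + 7533))) = -37336/((-13166*(-40195))) = -37336/529207370 = -37336*1/529207370 = -18668/264603685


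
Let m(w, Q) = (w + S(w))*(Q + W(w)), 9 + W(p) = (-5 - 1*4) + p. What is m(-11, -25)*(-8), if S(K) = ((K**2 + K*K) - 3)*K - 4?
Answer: -1142208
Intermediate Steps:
W(p) = -18 + p (W(p) = -9 + ((-5 - 1*4) + p) = -9 + ((-5 - 4) + p) = -9 + (-9 + p) = -18 + p)
S(K) = -4 + K*(-3 + 2*K**2) (S(K) = ((K**2 + K**2) - 3)*K - 4 = (2*K**2 - 3)*K - 4 = (-3 + 2*K**2)*K - 4 = K*(-3 + 2*K**2) - 4 = -4 + K*(-3 + 2*K**2))
m(w, Q) = (-18 + Q + w)*(-4 - 2*w + 2*w**3) (m(w, Q) = (w + (-4 - 3*w + 2*w**3))*(Q + (-18 + w)) = (-4 - 2*w + 2*w**3)*(-18 + Q + w) = (-18 + Q + w)*(-4 - 2*w + 2*w**3))
m(-11, -25)*(-8) = (72 - 36*(-11)**3 - 4*(-25) - 2*(-11)**2 + 2*(-11)**4 + 32*(-11) - 2*(-25)*(-11) + 2*(-25)*(-11)**3)*(-8) = (72 - 36*(-1331) + 100 - 2*121 + 2*14641 - 352 - 550 + 2*(-25)*(-1331))*(-8) = (72 + 47916 + 100 - 242 + 29282 - 352 - 550 + 66550)*(-8) = 142776*(-8) = -1142208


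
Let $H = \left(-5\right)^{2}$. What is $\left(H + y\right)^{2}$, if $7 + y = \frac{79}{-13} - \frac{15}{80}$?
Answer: $\frac{5958481}{43264} \approx 137.72$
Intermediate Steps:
$H = 25$
$y = - \frac{2759}{208}$ ($y = -7 + \left(\frac{79}{-13} - \frac{15}{80}\right) = -7 + \left(79 \left(- \frac{1}{13}\right) - \frac{3}{16}\right) = -7 - \frac{1303}{208} = - \frac{2759}{208} \approx -13.264$)
$\left(H + y\right)^{2} = \left(25 - \frac{2759}{208}\right)^{2} = \left(\frac{2441}{208}\right)^{2} = \frac{5958481}{43264}$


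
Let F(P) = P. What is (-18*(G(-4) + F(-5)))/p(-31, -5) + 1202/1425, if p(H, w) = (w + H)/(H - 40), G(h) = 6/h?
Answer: 1320083/5700 ≈ 231.59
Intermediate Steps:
p(H, w) = (H + w)/(-40 + H)
(-18*(G(-4) + F(-5)))/p(-31, -5) + 1202/1425 = (-18*(6/(-4) - 5))/(((-31 - 5)/(-40 - 31))) + 1202/1425 = (-18*(6*(-¼) - 5))/((-36/(-71))) + 1202*(1/1425) = (-18*(-3/2 - 5))/((-1/71*(-36))) + 1202/1425 = (-18*(-13/2))/(36/71) + 1202/1425 = 117*(71/36) + 1202/1425 = 923/4 + 1202/1425 = 1320083/5700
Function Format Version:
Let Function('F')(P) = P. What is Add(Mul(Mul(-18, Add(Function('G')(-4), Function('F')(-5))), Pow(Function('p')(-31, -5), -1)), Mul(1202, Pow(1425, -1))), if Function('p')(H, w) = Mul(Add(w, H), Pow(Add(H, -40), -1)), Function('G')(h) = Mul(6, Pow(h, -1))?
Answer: Rational(1320083, 5700) ≈ 231.59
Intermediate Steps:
Function('p')(H, w) = Mul(Pow(Add(-40, H), -1), Add(H, w)) (Function('p')(H, w) = Mul(Add(H, w), Pow(Add(-40, H), -1)) = Mul(Pow(Add(-40, H), -1), Add(H, w)))
Add(Mul(Mul(-18, Add(Function('G')(-4), Function('F')(-5))), Pow(Function('p')(-31, -5), -1)), Mul(1202, Pow(1425, -1))) = Add(Mul(Mul(-18, Add(Mul(6, Pow(-4, -1)), -5)), Pow(Mul(Pow(Add(-40, -31), -1), Add(-31, -5)), -1)), Mul(1202, Pow(1425, -1))) = Add(Mul(Mul(-18, Add(Mul(6, Rational(-1, 4)), -5)), Pow(Mul(Pow(-71, -1), -36), -1)), Mul(1202, Rational(1, 1425))) = Add(Mul(Mul(-18, Add(Rational(-3, 2), -5)), Pow(Mul(Rational(-1, 71), -36), -1)), Rational(1202, 1425)) = Add(Mul(Mul(-18, Rational(-13, 2)), Pow(Rational(36, 71), -1)), Rational(1202, 1425)) = Add(Mul(117, Rational(71, 36)), Rational(1202, 1425)) = Add(Rational(923, 4), Rational(1202, 1425)) = Rational(1320083, 5700)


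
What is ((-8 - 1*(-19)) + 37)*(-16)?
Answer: -768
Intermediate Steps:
((-8 - 1*(-19)) + 37)*(-16) = ((-8 + 19) + 37)*(-16) = (11 + 37)*(-16) = 48*(-16) = -768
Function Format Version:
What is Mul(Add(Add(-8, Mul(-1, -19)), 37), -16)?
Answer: -768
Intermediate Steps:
Mul(Add(Add(-8, Mul(-1, -19)), 37), -16) = Mul(Add(Add(-8, 19), 37), -16) = Mul(Add(11, 37), -16) = Mul(48, -16) = -768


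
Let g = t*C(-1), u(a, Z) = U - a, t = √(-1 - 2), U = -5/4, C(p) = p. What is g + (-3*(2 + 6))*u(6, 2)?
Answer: 174 - I*√3 ≈ 174.0 - 1.732*I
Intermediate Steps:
U = -5/4 (U = -5*¼ = -5/4 ≈ -1.2500)
t = I*√3 (t = √(-3) = I*√3 ≈ 1.732*I)
u(a, Z) = -5/4 - a
g = -I*√3 (g = (I*√3)*(-1) = -I*√3 ≈ -1.732*I)
g + (-3*(2 + 6))*u(6, 2) = -I*√3 + (-3*(2 + 6))*(-5/4 - 1*6) = -I*√3 + (-3*8)*(-5/4 - 6) = -I*√3 - 24*(-29/4) = -I*√3 + 174 = 174 - I*√3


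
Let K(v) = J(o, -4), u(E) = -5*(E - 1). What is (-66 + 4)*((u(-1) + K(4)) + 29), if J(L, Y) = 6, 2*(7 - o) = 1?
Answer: -2790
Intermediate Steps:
o = 13/2 (o = 7 - ½*1 = 7 - ½ = 13/2 ≈ 6.5000)
u(E) = 5 - 5*E (u(E) = -5*(-1 + E) = 5 - 5*E)
K(v) = 6
(-66 + 4)*((u(-1) + K(4)) + 29) = (-66 + 4)*(((5 - 5*(-1)) + 6) + 29) = -62*(((5 + 5) + 6) + 29) = -62*((10 + 6) + 29) = -62*(16 + 29) = -62*45 = -2790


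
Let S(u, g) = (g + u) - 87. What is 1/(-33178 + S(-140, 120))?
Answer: -1/33285 ≈ -3.0044e-5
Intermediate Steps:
S(u, g) = -87 + g + u
1/(-33178 + S(-140, 120)) = 1/(-33178 + (-87 + 120 - 140)) = 1/(-33178 - 107) = 1/(-33285) = -1/33285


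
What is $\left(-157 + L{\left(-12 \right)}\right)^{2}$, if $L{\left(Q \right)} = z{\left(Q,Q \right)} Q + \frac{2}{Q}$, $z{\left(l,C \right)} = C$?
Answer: $\frac{6241}{36} \approx 173.36$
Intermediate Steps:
$L{\left(Q \right)} = Q^{2} + \frac{2}{Q}$ ($L{\left(Q \right)} = Q Q + \frac{2}{Q} = Q^{2} + \frac{2}{Q}$)
$\left(-157 + L{\left(-12 \right)}\right)^{2} = \left(-157 + \frac{2 + \left(-12\right)^{3}}{-12}\right)^{2} = \left(-157 - \frac{2 - 1728}{12}\right)^{2} = \left(-157 - - \frac{863}{6}\right)^{2} = \left(-157 + \frac{863}{6}\right)^{2} = \left(- \frac{79}{6}\right)^{2} = \frac{6241}{36}$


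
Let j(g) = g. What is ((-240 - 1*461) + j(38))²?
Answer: 439569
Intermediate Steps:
((-240 - 1*461) + j(38))² = ((-240 - 1*461) + 38)² = ((-240 - 461) + 38)² = (-701 + 38)² = (-663)² = 439569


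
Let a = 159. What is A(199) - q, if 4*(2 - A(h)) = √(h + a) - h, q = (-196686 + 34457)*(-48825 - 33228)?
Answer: -53245504341/4 - √358/4 ≈ -1.3311e+10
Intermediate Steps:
q = 13311376137 (q = -162229*(-82053) = 13311376137)
A(h) = 2 - √(159 + h)/4 + h/4 (A(h) = 2 - (√(h + 159) - h)/4 = 2 - (√(159 + h) - h)/4 = 2 + (-√(159 + h)/4 + h/4) = 2 - √(159 + h)/4 + h/4)
A(199) - q = (2 - √(159 + 199)/4 + (¼)*199) - 1*13311376137 = (2 - √358/4 + 199/4) - 13311376137 = (207/4 - √358/4) - 13311376137 = -53245504341/4 - √358/4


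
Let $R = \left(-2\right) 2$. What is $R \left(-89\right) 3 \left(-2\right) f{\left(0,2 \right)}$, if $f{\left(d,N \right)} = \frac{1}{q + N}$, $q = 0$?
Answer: $-1068$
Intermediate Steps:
$f{\left(d,N \right)} = \frac{1}{N}$ ($f{\left(d,N \right)} = \frac{1}{0 + N} = \frac{1}{N}$)
$R = -4$
$R \left(-89\right) 3 \left(-2\right) f{\left(0,2 \right)} = \left(-4\right) \left(-89\right) \frac{3 \left(-2\right)}{2} = 356 \left(\left(-6\right) \frac{1}{2}\right) = 356 \left(-3\right) = -1068$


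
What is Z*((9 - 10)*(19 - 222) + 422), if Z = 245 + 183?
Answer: 267500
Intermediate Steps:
Z = 428
Z*((9 - 10)*(19 - 222) + 422) = 428*((9 - 10)*(19 - 222) + 422) = 428*(-1*(-203) + 422) = 428*(203 + 422) = 428*625 = 267500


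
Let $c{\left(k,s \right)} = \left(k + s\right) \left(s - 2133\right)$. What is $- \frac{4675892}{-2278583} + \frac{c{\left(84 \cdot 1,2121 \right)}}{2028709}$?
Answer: $\frac{9425732877248}{4622581839347} \approx 2.0391$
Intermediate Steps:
$c{\left(k,s \right)} = \left(-2133 + s\right) \left(k + s\right)$ ($c{\left(k,s \right)} = \left(k + s\right) \left(-2133 + s\right) = \left(-2133 + s\right) \left(k + s\right)$)
$- \frac{4675892}{-2278583} + \frac{c{\left(84 \cdot 1,2121 \right)}}{2028709} = - \frac{4675892}{-2278583} + \frac{2121^{2} - 2133 \cdot 84 \cdot 1 - 4524093 + 84 \cdot 1 \cdot 2121}{2028709} = \left(-4675892\right) \left(- \frac{1}{2278583}\right) + \left(4498641 - 179172 - 4524093 + 84 \cdot 2121\right) \frac{1}{2028709} = \frac{4675892}{2278583} + \left(4498641 - 179172 - 4524093 + 178164\right) \frac{1}{2028709} = \frac{4675892}{2278583} - \frac{26460}{2028709} = \frac{9425732877248}{4622581839347}$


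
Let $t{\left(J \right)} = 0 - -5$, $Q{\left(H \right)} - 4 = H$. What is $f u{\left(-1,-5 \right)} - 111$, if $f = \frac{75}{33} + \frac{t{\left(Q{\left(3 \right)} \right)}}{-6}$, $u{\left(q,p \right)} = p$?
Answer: $- \frac{7801}{66} \approx -118.2$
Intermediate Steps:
$Q{\left(H \right)} = 4 + H$
$t{\left(J \right)} = 5$ ($t{\left(J \right)} = 0 + 5 = 5$)
$f = \frac{95}{66}$ ($f = \frac{75}{33} + \frac{5}{-6} = 75 \cdot \frac{1}{33} + 5 \left(- \frac{1}{6}\right) = \frac{25}{11} - \frac{5}{6} = \frac{95}{66} \approx 1.4394$)
$f u{\left(-1,-5 \right)} - 111 = \frac{95}{66} \left(-5\right) - 111 = - \frac{475}{66} - 111 = - \frac{7801}{66}$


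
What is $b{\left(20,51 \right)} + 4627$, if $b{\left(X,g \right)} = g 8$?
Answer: $5035$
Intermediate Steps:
$b{\left(X,g \right)} = 8 g$
$b{\left(20,51 \right)} + 4627 = 8 \cdot 51 + 4627 = 408 + 4627 = 5035$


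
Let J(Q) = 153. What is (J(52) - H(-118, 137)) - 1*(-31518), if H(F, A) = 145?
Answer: 31526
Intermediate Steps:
(J(52) - H(-118, 137)) - 1*(-31518) = (153 - 1*145) - 1*(-31518) = (153 - 145) + 31518 = 8 + 31518 = 31526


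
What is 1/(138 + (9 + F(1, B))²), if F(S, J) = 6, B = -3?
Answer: 1/363 ≈ 0.0027548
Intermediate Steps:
1/(138 + (9 + F(1, B))²) = 1/(138 + (9 + 6)²) = 1/(138 + 15²) = 1/(138 + 225) = 1/363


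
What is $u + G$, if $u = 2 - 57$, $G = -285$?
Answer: $-340$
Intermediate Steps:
$u = -55$
$u + G = -55 - 285 = -340$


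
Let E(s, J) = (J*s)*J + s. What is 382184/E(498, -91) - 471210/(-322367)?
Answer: 5115542072/3291044703 ≈ 1.5544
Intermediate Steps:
E(s, J) = s + s*J² (E(s, J) = s*J² + s = s + s*J²)
382184/E(498, -91) - 471210/(-322367) = 382184/((498*(1 + (-91)²))) - 471210/(-322367) = 382184/((498*(1 + 8281))) - 471210*(-1/322367) = 382184/((498*8282)) + 471210/322367 = 382184/4124436 + 471210/322367 = 382184*(1/4124436) + 471210/322367 = 946/10209 + 471210/322367 = 5115542072/3291044703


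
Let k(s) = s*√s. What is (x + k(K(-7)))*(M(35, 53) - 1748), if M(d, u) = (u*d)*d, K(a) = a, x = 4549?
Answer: 287392173 - 442239*I*√7 ≈ 2.8739e+8 - 1.1701e+6*I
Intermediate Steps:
k(s) = s^(3/2)
M(d, u) = u*d² (M(d, u) = (d*u)*d = u*d²)
(x + k(K(-7)))*(M(35, 53) - 1748) = (4549 + (-7)^(3/2))*(53*35² - 1748) = (4549 - 7*I*√7)*(53*1225 - 1748) = (4549 - 7*I*√7)*(64925 - 1748) = (4549 - 7*I*√7)*63177 = 287392173 - 442239*I*√7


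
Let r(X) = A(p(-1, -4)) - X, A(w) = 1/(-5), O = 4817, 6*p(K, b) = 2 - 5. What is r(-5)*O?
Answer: 115608/5 ≈ 23122.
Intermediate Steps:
p(K, b) = -1/2 (p(K, b) = (2 - 5)/6 = (1/6)*(-3) = -1/2)
A(w) = -1/5
r(X) = -1/5 - X
r(-5)*O = (-1/5 - 1*(-5))*4817 = (-1/5 + 5)*4817 = (24/5)*4817 = 115608/5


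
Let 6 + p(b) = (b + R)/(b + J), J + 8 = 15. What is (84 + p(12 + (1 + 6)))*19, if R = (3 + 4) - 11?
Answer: 38817/26 ≈ 1493.0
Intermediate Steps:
J = 7 (J = -8 + 15 = 7)
R = -4 (R = 7 - 11 = -4)
p(b) = -6 + (-4 + b)/(7 + b) (p(b) = -6 + (b - 4)/(b + 7) = -6 + (-4 + b)/(7 + b))
(84 + p(12 + (1 + 6)))*19 = (84 + (-46 - 5*(12 + (1 + 6)))/(7 + (12 + (1 + 6))))*19 = (84 + (-46 - 5*(12 + 7))/(7 + (12 + 7)))*19 = (84 + (-46 - 5*19)/(7 + 19))*19 = (84 + (-46 - 95)/26)*19 = (84 + (1/26)*(-141))*19 = (84 - 141/26)*19 = (2043/26)*19 = 38817/26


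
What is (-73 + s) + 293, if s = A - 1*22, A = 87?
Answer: 285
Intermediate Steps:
s = 65 (s = 87 - 1*22 = 87 - 22 = 65)
(-73 + s) + 293 = (-73 + 65) + 293 = -8 + 293 = 285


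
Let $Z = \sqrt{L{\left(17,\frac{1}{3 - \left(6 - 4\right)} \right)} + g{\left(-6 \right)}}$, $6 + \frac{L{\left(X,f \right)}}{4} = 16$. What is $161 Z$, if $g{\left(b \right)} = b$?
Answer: $161 \sqrt{34} \approx 938.78$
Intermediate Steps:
$L{\left(X,f \right)} = 40$ ($L{\left(X,f \right)} = -24 + 4 \cdot 16 = -24 + 64 = 40$)
$Z = \sqrt{34}$ ($Z = \sqrt{40 - 6} = \sqrt{34} \approx 5.8309$)
$161 Z = 161 \sqrt{34}$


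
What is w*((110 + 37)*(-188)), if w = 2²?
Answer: -110544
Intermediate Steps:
w = 4
w*((110 + 37)*(-188)) = 4*((110 + 37)*(-188)) = 4*(147*(-188)) = 4*(-27636) = -110544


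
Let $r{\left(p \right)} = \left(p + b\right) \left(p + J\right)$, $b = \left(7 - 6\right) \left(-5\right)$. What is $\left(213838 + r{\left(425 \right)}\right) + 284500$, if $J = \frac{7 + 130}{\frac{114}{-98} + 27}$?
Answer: $\frac{143282728}{211} \approx 6.7907 \cdot 10^{5}$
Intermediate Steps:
$J = \frac{6713}{1266}$ ($J = \frac{137}{114 \left(- \frac{1}{98}\right) + 27} = \frac{137}{- \frac{57}{49} + 27} = \frac{137}{\frac{1266}{49}} = 137 \cdot \frac{49}{1266} = \frac{6713}{1266} \approx 5.3025$)
$b = -5$ ($b = 1 \left(-5\right) = -5$)
$r{\left(p \right)} = \left(-5 + p\right) \left(\frac{6713}{1266} + p\right)$ ($r{\left(p \right)} = \left(p - 5\right) \left(p + \frac{6713}{1266}\right) = \left(-5 + p\right) \left(\frac{6713}{1266} + p\right)$)
$\left(213838 + r{\left(425 \right)}\right) + 284500 = \left(213838 + \left(- \frac{33565}{1266} + 425^{2} + \frac{383}{1266} \cdot 425\right)\right) + 284500 = \left(213838 + \left(- \frac{33565}{1266} + 180625 + \frac{162775}{1266}\right)\right) + 284500 = \left(213838 + \frac{38133410}{211}\right) + 284500 = \frac{83253228}{211} + 284500 = \frac{143282728}{211}$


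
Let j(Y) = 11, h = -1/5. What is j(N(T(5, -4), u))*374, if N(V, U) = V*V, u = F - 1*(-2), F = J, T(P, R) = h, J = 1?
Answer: 4114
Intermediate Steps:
h = -1/5 (h = -1*1/5 = -1/5 ≈ -0.20000)
T(P, R) = -1/5
F = 1
u = 3 (u = 1 - 1*(-2) = 1 + 2 = 3)
N(V, U) = V**2
j(N(T(5, -4), u))*374 = 11*374 = 4114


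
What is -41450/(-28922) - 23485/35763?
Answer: 57367370/73881249 ≈ 0.77648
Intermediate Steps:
-41450/(-28922) - 23485/35763 = -41450*(-1/28922) - 23485*1/35763 = 20725/14461 - 3355/5109 = 57367370/73881249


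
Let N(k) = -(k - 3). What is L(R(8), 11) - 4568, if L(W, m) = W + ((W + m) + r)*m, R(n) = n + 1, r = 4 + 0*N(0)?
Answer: -4295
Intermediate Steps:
N(k) = 3 - k (N(k) = -(-3 + k) = 3 - k)
r = 4 (r = 4 + 0*(3 - 1*0) = 4 + 0*(3 + 0) = 4 + 0*3 = 4 + 0 = 4)
R(n) = 1 + n
L(W, m) = W + m*(4 + W + m) (L(W, m) = W + ((W + m) + 4)*m = W + (4 + W + m)*m = W + m*(4 + W + m))
L(R(8), 11) - 4568 = ((1 + 8) + 11² + 4*11 + (1 + 8)*11) - 4568 = (9 + 121 + 44 + 9*11) - 4568 = (9 + 121 + 44 + 99) - 4568 = 273 - 4568 = -4295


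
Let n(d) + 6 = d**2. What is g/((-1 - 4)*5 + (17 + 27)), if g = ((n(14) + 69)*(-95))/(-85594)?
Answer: 1295/85594 ≈ 0.015130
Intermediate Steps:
n(d) = -6 + d**2
g = 24605/85594 (g = (((-6 + 14**2) + 69)*(-95))/(-85594) = (((-6 + 196) + 69)*(-95))*(-1/85594) = ((190 + 69)*(-95))*(-1/85594) = (259*(-95))*(-1/85594) = -24605*(-1/85594) = 24605/85594 ≈ 0.28746)
g/((-1 - 4)*5 + (17 + 27)) = (24605/85594)/((-1 - 4)*5 + (17 + 27)) = (24605/85594)/(-5*5 + 44) = (24605/85594)/(-25 + 44) = (24605/85594)/19 = (1/19)*(24605/85594) = 1295/85594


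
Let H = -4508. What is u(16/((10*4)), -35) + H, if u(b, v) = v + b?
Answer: -22713/5 ≈ -4542.6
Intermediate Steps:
u(b, v) = b + v
u(16/((10*4)), -35) + H = (16/((10*4)) - 35) - 4508 = (16/40 - 35) - 4508 = (16*(1/40) - 35) - 4508 = (2/5 - 35) - 4508 = -173/5 - 4508 = -22713/5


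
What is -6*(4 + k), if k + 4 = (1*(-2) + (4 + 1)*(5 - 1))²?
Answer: -1944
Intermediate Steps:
k = 320 (k = -4 + (1*(-2) + (4 + 1)*(5 - 1))² = -4 + (-2 + 5*4)² = -4 + (-2 + 20)² = -4 + 18² = -4 + 324 = 320)
-6*(4 + k) = -6*(4 + 320) = -6*324 = -1944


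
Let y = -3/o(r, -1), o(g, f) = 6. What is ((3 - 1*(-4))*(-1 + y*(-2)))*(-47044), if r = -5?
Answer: 0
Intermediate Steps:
y = -1/2 (y = -3/6 = -3*1/6 = -1/2 ≈ -0.50000)
((3 - 1*(-4))*(-1 + y*(-2)))*(-47044) = ((3 - 1*(-4))*(-1 - 1/2*(-2)))*(-47044) = ((3 + 4)*(-1 + 1))*(-47044) = (7*0)*(-47044) = 0*(-47044) = 0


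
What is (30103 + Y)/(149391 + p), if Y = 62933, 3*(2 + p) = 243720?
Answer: 93036/230629 ≈ 0.40340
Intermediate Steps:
p = 81238 (p = -2 + (1/3)*243720 = -2 + 81240 = 81238)
(30103 + Y)/(149391 + p) = (30103 + 62933)/(149391 + 81238) = 93036/230629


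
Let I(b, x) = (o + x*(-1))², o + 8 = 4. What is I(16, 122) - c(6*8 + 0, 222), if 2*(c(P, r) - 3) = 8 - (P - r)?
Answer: 15782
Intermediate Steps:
o = -4 (o = -8 + 4 = -4)
c(P, r) = 7 + r/2 - P/2 (c(P, r) = 3 + (8 - (P - r))/2 = 3 + (8 + (r - P))/2 = 3 + (8 + r - P)/2 = 3 + (4 + r/2 - P/2) = 7 + r/2 - P/2)
I(b, x) = (-4 - x)² (I(b, x) = (-4 + x*(-1))² = (-4 - x)²)
I(16, 122) - c(6*8 + 0, 222) = (4 + 122)² - (7 + (½)*222 - (6*8 + 0)/2) = 126² - (7 + 111 - (48 + 0)/2) = 15876 - (7 + 111 - ½*48) = 15876 - (7 + 111 - 24) = 15876 - 1*94 = 15876 - 94 = 15782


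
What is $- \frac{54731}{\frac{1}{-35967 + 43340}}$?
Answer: $-403531663$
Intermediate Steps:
$- \frac{54731}{\frac{1}{-35967 + 43340}} = - \frac{54731}{\frac{1}{7373}} = - 54731 \frac{1}{\frac{1}{7373}} = \left(-54731\right) 7373 = -403531663$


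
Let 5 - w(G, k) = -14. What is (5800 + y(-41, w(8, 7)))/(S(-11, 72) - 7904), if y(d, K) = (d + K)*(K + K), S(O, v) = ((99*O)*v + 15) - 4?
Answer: -4964/86301 ≈ -0.057520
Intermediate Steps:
w(G, k) = 19 (w(G, k) = 5 - 1*(-14) = 5 + 14 = 19)
S(O, v) = 11 + 99*O*v (S(O, v) = (99*O*v + 15) - 4 = (15 + 99*O*v) - 4 = 11 + 99*O*v)
y(d, K) = 2*K*(K + d) (y(d, K) = (K + d)*(2*K) = 2*K*(K + d))
(5800 + y(-41, w(8, 7)))/(S(-11, 72) - 7904) = (5800 + 2*19*(19 - 41))/((11 + 99*(-11)*72) - 7904) = (5800 + 2*19*(-22))/((11 - 78408) - 7904) = (5800 - 836)/(-78397 - 7904) = 4964/(-86301) = 4964*(-1/86301) = -4964/86301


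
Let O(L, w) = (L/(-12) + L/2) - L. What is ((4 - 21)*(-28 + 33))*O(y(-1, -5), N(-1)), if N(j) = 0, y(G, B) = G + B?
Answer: -595/2 ≈ -297.50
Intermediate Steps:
y(G, B) = B + G
O(L, w) = -7*L/12 (O(L, w) = (L*(-1/12) + L*(½)) - L = (-L/12 + L/2) - L = 5*L/12 - L = -7*L/12)
((4 - 21)*(-28 + 33))*O(y(-1, -5), N(-1)) = ((4 - 21)*(-28 + 33))*(-7*(-5 - 1)/12) = (-17*5)*(-7/12*(-6)) = -85*7/2 = -595/2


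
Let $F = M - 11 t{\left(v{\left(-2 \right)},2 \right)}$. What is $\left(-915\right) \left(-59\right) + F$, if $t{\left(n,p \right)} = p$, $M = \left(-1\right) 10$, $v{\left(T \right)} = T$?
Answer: $53953$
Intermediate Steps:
$M = -10$
$F = -32$ ($F = -10 - 22 = -32$)
$\left(-915\right) \left(-59\right) + F = \left(-915\right) \left(-59\right) - 32 = 53985 - 32 = 53953$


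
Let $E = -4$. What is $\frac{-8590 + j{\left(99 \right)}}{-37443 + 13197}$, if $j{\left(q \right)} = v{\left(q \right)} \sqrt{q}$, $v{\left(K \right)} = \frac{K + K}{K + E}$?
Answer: $\frac{4295}{12123} - \frac{11 \sqrt{11}}{42655} \approx 0.35343$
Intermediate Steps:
$v{\left(K \right)} = \frac{2 K}{-4 + K}$ ($v{\left(K \right)} = \frac{K + K}{K - 4} = \frac{2 K}{-4 + K}$)
$j{\left(q \right)} = \frac{2 q^{\frac{3}{2}}}{-4 + q}$ ($j{\left(q \right)} = \frac{2 q}{-4 + q} \sqrt{q} = \frac{2 q^{\frac{3}{2}}}{-4 + q}$)
$\frac{-8590 + j{\left(99 \right)}}{-37443 + 13197} = \frac{-8590 + \frac{2 \cdot 99^{\frac{3}{2}}}{-4 + 99}}{-37443 + 13197} = \frac{-8590 + \frac{2 \cdot 297 \sqrt{11}}{95}}{-24246} = \left(-8590 + 2 \cdot 297 \sqrt{11} \cdot \frac{1}{95}\right) \left(- \frac{1}{24246}\right) = \left(-8590 + \frac{594 \sqrt{11}}{95}\right) \left(- \frac{1}{24246}\right) = \frac{4295}{12123} - \frac{11 \sqrt{11}}{42655}$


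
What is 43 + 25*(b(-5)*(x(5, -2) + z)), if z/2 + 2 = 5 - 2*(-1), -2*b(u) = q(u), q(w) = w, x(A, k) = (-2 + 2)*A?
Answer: 668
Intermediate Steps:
x(A, k) = 0 (x(A, k) = 0*A = 0)
b(u) = -u/2
z = 10 (z = -4 + 2*(5 - 2*(-1)) = -4 + 2*(5 + 2) = -4 + 2*7 = -4 + 14 = 10)
43 + 25*(b(-5)*(x(5, -2) + z)) = 43 + 25*((-½*(-5))*(0 + 10)) = 43 + 25*((5/2)*10) = 43 + 25*25 = 43 + 625 = 668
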